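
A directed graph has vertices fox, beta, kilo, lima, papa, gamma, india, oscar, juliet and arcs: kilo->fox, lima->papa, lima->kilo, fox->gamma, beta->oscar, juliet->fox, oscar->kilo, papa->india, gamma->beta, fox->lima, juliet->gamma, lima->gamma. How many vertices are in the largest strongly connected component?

{fox, beta, kilo, lima, gamma, oscar} are all mutually reachable — one SCC of size 6.
{india} is an SCC by itself.
{juliet} is an SCC by itself.
{papa} is an SCC by itself.
The largest has 6 vertices.

6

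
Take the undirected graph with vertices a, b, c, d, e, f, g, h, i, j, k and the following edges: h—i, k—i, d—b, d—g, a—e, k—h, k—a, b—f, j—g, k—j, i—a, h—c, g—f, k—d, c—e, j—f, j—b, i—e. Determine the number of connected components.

1

Starting from a we can reach a, b, c, d, e, f, g, h, i, j, k. That is one component of size 11.
Total: 1 component.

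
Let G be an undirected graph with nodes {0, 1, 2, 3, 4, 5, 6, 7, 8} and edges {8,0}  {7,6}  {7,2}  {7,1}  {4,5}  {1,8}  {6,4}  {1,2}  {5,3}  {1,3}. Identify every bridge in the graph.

0-8, 1-8

The edges on the cycle 7-6-4-5-3-1-7 are not bridges since each lies on that cycle.
But removing 8–1 disconnects 8 from 1; removing 8–0 disconnects 8 from 0 — these are bridges.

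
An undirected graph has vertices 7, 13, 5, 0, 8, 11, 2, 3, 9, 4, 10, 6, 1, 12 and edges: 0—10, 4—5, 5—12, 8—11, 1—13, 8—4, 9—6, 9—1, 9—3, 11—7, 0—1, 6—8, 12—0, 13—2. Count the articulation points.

6

Removing 0 increases the component count from 1 to 2, so 0 is a cut vertex.
Removing 1 increases the component count from 1 to 2, so 1 is a cut vertex.
Removing 8 increases the component count from 1 to 2, so 8 is a cut vertex.
Likewise 9, 11, 13 are cut vertices.
By contrast removing 6 leaves 1 component; it is not a cut vertex. No other vertex is a cut vertex either.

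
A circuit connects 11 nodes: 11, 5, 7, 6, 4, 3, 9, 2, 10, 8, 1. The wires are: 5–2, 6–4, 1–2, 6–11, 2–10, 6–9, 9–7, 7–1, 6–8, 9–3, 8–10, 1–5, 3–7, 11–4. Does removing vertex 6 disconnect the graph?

Yes

Deleting 6 raises the number of components from 1 to 2, so 6 is a cut vertex.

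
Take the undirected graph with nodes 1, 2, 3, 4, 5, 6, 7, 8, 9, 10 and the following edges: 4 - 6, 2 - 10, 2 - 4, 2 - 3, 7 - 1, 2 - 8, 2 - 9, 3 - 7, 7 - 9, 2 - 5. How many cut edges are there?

6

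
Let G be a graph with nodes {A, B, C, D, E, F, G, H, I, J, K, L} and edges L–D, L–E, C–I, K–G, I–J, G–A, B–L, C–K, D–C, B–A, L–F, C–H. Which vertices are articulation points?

Removing C increases the component count from 1 to 3, so C is a cut vertex.
Removing I increases the component count from 1 to 2, so I is a cut vertex.
Removing L increases the component count from 1 to 3, so L is a cut vertex.
By contrast removing D leaves 1 component; it is not a cut vertex. No other vertex is a cut vertex either.

C, I, L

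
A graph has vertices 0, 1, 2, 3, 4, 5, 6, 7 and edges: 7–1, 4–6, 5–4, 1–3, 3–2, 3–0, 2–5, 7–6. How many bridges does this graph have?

The edges on the cycle 7-1-3-2-5-4-6-7 are not bridges since each lies on that cycle.
But removing 3–0 disconnects 3 from 0 — this is a bridge.

1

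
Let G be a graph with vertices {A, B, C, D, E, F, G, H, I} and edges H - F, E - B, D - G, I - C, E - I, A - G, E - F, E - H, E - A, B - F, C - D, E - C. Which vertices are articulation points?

E

Removing E increases the component count from 1 to 2, so E is a cut vertex.
By contrast removing B leaves 1 component; it is not a cut vertex. No other vertex is a cut vertex either.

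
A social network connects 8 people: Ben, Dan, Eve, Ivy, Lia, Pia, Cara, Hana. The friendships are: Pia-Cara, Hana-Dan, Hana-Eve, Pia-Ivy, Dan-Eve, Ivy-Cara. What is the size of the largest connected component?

3

Lia is isolated — a component by itself.
Ben is isolated — a component by itself.
Starting from Ivy we can reach Ivy, Pia, Cara. That is one component of size 3.
Starting from Dan we can reach Dan, Eve, Hana. That is one component of size 3.
The largest has 3 vertices.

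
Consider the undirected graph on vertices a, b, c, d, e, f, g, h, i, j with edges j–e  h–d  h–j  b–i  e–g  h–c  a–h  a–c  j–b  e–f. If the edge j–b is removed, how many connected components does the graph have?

2

Before removal there is 1 component.
j–b is a bridge — removing it separates j's side from b's side.
After removal: 2 components.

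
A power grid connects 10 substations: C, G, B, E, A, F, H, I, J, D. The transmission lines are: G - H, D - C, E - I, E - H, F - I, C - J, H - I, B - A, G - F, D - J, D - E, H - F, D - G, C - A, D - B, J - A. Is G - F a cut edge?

No

After removing G - F, the path G-H-F still connects them, so the edge is not a bridge.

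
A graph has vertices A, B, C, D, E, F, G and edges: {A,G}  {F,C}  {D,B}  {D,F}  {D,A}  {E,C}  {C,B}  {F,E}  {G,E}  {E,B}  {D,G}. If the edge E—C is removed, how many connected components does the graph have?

E and C are still connected via E-F-C, so the component count stays at 1.

1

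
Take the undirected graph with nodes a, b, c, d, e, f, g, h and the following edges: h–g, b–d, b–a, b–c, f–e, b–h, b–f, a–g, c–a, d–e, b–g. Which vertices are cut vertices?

b

Removing b increases the component count from 1 to 2, so b is a cut vertex.
By contrast removing a leaves 1 component; it is not a cut vertex. No other vertex is a cut vertex either.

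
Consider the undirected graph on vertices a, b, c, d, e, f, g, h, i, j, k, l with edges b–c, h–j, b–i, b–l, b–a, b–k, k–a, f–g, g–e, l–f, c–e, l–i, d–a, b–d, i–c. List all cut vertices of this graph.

Removing b increases the component count from 2 to 3, so b is a cut vertex.
By contrast removing f leaves 2 components; it is not a cut vertex. No other vertex is a cut vertex either.

b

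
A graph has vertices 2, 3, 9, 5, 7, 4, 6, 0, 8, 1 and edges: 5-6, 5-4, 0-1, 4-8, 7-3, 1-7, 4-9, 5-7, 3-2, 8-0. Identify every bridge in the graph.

2-3, 3-7, 4-9, 5-6

The edges on the cycle 5-4-8-0-1-7-5 are not bridges since each lies on that cycle.
But removing 5-6 disconnects 5 from 6; removing 3-2 disconnects 3 from 2; removing 4-9 disconnects 4 from 9; removing 3-7 disconnects 3 from 7 — these are bridges.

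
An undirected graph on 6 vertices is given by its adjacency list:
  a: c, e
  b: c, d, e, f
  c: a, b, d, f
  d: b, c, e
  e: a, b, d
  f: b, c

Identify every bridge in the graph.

The edges on the cycle b-f-c-b are not bridges since each lies on that cycle.
Every edge lies on some cycle, so there are no bridges.

none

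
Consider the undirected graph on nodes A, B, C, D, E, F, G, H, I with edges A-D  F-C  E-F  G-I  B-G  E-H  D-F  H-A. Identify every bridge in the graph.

The edges on the cycle E-H-A-D-F-E are not bridges since each lies on that cycle.
But removing F-C disconnects F from C; removing B-G disconnects B from G; removing I-G disconnects I from G — these are bridges.

B-G, C-F, G-I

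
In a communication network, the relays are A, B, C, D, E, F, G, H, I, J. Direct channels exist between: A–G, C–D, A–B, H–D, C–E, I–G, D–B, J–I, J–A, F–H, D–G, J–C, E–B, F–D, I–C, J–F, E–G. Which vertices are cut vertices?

none

Removing F, for instance, still leaves 1 component. No single vertex removal increases the component count — the graph has no articulation points.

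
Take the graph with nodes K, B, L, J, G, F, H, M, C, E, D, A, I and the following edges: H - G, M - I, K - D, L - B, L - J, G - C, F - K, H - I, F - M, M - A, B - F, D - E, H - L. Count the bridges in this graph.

The edges on the cycle H-L-B-F-M-I-H are not bridges since each lies on that cycle.
But removing G - C disconnects G from C; removing K - D disconnects K from D; removing F - K disconnects F from K; removing M - A disconnects M from A — these are bridges.
In total 7 edges are bridges.

7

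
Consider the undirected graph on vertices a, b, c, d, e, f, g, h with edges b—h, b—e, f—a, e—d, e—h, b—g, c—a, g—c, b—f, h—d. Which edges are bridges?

The edges on the cycle b-g-c-a-f-b are not bridges since each lies on that cycle.
Every edge lies on some cycle, so there are no bridges.

none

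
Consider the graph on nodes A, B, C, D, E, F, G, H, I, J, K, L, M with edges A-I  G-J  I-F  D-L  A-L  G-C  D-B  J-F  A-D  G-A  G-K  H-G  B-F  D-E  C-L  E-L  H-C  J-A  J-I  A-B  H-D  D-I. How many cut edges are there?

1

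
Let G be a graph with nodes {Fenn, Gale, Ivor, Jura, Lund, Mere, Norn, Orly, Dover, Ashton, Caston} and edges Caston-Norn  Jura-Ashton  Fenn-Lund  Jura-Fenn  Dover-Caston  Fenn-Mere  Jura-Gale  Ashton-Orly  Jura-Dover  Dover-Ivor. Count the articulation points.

5

Removing Fenn increases the component count from 1 to 3, so Fenn is a cut vertex.
Removing Jura increases the component count from 1 to 4, so Jura is a cut vertex.
Removing Dover increases the component count from 1 to 3, so Dover is a cut vertex.
Likewise Ashton, Caston are cut vertices.
By contrast removing Gale leaves 1 component; it is not a cut vertex. No other vertex is a cut vertex either.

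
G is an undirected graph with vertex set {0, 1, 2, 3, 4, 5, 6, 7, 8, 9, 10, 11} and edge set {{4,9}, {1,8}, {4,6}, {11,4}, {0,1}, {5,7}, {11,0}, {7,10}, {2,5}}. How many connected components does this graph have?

3

3 is isolated — a component by itself.
Starting from 2 we can reach 2, 5, 7, 10. That is one component of size 4.
Starting from 0 we can reach 0, 1, 4, 6, 8, 9, 11. That is one component of size 7.
Total: 3 components.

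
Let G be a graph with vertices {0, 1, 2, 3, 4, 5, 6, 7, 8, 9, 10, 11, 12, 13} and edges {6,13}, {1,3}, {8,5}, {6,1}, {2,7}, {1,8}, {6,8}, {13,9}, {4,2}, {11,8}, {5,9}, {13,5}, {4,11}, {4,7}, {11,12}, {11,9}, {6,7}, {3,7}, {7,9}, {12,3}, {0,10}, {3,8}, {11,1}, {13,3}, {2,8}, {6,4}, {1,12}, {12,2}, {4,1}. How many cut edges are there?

The edges on the cycle 1-3-8-1 are not bridges since each lies on that cycle.
But removing 0—10 disconnects 0 from 10 — this is a bridge.

1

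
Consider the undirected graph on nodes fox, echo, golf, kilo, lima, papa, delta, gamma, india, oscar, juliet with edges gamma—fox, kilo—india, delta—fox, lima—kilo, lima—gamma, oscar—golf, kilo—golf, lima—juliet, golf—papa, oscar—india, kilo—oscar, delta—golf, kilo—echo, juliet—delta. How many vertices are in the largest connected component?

Starting from fox we can reach fox, echo, golf, kilo, lima, papa, delta, gamma, india, oscar, juliet. That is one component of size 11.
The largest has 11 vertices.

11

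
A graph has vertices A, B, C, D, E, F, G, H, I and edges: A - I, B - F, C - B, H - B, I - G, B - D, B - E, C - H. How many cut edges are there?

The edges on the cycle C-H-B-C are not bridges since each lies on that cycle.
But removing B - E disconnects B from E; removing A - I disconnects A from I; removing B - F disconnects B from F; removing G - I disconnects G from I — these are bridges.
In total 5 edges are bridges.

5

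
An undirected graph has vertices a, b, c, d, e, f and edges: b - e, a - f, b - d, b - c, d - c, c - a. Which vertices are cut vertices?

Removing a increases the component count from 1 to 2, so a is a cut vertex.
Removing b increases the component count from 1 to 2, so b is a cut vertex.
Removing c increases the component count from 1 to 2, so c is a cut vertex.
By contrast removing d leaves 1 component; it is not a cut vertex. No other vertex is a cut vertex either.

a, b, c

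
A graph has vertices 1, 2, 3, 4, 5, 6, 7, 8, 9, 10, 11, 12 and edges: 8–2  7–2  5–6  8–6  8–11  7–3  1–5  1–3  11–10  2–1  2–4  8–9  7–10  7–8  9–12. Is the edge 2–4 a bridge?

Yes

Removing 2–4 leaves no path between 2 and 4: the component count goes from 1 to 2. So it is a bridge.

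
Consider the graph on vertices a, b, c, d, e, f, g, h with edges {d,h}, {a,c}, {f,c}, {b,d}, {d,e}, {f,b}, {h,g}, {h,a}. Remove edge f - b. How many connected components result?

1

f and b are still connected via f-c-a-h-d-b, so the component count stays at 1.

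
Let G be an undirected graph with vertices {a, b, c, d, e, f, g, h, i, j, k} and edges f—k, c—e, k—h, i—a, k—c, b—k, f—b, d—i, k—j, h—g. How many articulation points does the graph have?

4

Removing c increases the component count from 2 to 3, so c is a cut vertex.
Removing h increases the component count from 2 to 3, so h is a cut vertex.
Removing i increases the component count from 2 to 3, so i is a cut vertex.
Likewise k is a cut vertex.
By contrast removing f leaves 2 components; it is not a cut vertex. No other vertex is a cut vertex either.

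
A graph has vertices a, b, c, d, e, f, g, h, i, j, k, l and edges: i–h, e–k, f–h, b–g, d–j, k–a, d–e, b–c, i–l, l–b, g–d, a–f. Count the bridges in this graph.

2

The edges on the cycle i-l-b-g-d-e-k-a-f-h-i are not bridges since each lies on that cycle.
But removing j–d disconnects j from d; removing b–c disconnects b from c — these are bridges.
That makes 2 bridges.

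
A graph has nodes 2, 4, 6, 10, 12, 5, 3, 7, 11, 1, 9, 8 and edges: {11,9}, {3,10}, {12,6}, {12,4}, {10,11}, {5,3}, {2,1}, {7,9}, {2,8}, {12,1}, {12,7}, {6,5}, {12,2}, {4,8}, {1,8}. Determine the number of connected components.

1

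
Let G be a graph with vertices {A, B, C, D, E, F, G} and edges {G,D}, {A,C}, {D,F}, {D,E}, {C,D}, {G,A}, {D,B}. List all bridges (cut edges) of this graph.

B-D, D-E, D-F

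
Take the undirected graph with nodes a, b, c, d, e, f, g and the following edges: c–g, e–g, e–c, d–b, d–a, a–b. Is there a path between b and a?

From b we can reach a, b, d, which includes a.

Yes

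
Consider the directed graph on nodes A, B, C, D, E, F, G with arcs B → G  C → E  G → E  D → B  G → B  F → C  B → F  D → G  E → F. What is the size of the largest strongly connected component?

3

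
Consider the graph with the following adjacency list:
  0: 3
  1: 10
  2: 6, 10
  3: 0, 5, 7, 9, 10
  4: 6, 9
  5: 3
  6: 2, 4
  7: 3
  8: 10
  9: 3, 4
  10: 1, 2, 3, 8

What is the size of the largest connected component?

Starting from 0 we can reach 0, 1, 2, 3, 4, 5, 6, 7, 8, 9, 10. That is one component of size 11.
The largest has 11 vertices.

11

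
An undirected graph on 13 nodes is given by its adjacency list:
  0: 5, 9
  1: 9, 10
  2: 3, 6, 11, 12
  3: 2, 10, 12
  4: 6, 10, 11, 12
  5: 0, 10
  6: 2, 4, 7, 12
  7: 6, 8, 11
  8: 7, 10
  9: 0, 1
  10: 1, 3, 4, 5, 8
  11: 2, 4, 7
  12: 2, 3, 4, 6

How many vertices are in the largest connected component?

13

Starting from 0 we can reach 0, 1, 2, 3, 4, 5, 6, 7, 8, 9, 10, 11, 12. That is one component of size 13.
The largest has 13 vertices.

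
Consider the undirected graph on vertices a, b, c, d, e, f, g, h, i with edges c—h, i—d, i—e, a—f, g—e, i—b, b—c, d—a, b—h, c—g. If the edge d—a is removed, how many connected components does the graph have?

2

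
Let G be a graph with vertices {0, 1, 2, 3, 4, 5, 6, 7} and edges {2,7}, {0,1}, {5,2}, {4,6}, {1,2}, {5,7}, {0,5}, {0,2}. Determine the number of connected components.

3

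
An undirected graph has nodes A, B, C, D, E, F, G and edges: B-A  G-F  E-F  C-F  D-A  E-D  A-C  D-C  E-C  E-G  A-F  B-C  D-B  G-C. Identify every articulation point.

Removing C, for instance, still leaves 1 component. No single vertex removal increases the component count — the graph has no articulation points.

none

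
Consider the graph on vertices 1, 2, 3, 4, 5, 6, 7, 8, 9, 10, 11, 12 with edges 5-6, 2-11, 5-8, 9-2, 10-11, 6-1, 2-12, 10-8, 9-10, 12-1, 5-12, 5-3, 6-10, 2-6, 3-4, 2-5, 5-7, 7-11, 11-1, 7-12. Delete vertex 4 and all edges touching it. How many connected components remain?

1

With 4 gone, the remaining components are: {1, 2, 3, 5, 6, 7, 8, 9, 10, 11, 12}.
That is 1 component.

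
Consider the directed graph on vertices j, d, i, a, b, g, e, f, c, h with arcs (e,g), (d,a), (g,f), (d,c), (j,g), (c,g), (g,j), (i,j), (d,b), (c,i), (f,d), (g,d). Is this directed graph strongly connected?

No

There is no directed path from j to e, so the graph is not strongly connected.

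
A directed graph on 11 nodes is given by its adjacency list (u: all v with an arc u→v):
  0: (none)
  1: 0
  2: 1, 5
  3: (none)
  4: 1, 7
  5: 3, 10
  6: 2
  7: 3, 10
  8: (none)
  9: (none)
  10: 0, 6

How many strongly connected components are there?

8

{2, 5, 6, 10} are all mutually reachable — one SCC of size 4.
{0} is an SCC by itself.
{9} is an SCC by itself.
{4} is an SCC by itself.
{1} is an SCC by itself.
(and 3 more singleton SCCs)
That gives 8 strongly connected components.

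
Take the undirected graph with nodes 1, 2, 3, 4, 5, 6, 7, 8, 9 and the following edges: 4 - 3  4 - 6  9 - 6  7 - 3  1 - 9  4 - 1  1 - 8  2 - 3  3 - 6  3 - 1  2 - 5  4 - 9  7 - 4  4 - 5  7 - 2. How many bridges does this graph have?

1

The edges on the cycle 7-2-5-4-7 are not bridges since each lies on that cycle.
But removing 1 - 8 disconnects 1 from 8 — this is a bridge.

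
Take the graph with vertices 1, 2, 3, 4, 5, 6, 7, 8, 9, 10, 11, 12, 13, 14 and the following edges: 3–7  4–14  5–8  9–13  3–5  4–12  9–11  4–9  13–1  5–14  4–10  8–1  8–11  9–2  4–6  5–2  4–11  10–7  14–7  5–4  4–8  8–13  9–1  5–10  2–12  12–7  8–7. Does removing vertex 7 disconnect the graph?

Deleting 7 leaves 1 component (was 1) (its neighbors 3, 8, 10, 12, 14 remain connected to each other), so 7 is not a cut vertex.

No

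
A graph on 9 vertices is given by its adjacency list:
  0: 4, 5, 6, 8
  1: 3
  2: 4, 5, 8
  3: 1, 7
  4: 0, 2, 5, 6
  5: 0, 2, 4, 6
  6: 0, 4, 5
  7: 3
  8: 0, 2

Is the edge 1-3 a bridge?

Yes

Removing 1-3 leaves no path between 1 and 3: the component count goes from 2 to 3. So it is a bridge.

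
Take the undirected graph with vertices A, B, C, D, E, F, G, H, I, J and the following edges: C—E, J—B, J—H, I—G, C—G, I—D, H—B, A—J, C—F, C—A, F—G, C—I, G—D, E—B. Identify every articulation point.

Removing C increases the component count from 1 to 2, so C is a cut vertex.
By contrast removing I leaves 1 component; it is not a cut vertex. No other vertex is a cut vertex either.

C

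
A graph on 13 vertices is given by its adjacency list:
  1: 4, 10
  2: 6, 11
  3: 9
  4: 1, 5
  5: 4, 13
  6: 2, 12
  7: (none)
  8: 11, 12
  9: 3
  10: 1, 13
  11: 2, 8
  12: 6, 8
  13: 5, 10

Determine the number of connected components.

4

7 is isolated — a component by itself.
Starting from 3 we can reach 3, 9. That is one component of size 2.
Starting from 2 we can reach 2, 6, 8, 11, 12. That is one component of size 5.
Starting from 1 we can reach 1, 4, 5, 10, 13. That is one component of size 5.
Total: 4 components.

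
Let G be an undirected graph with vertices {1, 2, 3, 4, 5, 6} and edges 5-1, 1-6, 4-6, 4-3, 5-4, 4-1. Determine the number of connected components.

2 is isolated — a component by itself.
Starting from 1 we can reach 1, 3, 4, 5, 6. That is one component of size 5.
Total: 2 components.

2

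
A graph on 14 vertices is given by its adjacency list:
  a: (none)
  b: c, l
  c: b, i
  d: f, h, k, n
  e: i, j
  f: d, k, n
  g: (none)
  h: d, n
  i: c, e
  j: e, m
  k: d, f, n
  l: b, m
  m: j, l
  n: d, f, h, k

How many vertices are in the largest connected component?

7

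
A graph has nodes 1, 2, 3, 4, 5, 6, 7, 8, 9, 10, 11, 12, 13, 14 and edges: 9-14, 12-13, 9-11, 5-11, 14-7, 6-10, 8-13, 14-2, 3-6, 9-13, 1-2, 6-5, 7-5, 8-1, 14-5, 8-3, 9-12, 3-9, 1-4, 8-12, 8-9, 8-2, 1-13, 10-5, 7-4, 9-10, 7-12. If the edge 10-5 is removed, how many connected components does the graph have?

10 and 5 are still connected via 10-6-5, so the component count stays at 1.

1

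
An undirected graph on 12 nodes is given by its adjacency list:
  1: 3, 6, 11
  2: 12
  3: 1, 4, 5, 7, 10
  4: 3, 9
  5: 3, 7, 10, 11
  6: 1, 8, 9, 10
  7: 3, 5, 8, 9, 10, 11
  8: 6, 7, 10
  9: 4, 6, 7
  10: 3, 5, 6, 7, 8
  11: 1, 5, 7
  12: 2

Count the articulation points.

0

Removing 4, for instance, still leaves 2 components. No single vertex removal increases the component count — the graph has no articulation points.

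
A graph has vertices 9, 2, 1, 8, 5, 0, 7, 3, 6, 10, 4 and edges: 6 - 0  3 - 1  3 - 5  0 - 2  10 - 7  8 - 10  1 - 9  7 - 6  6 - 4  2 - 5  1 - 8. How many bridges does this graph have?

The edges on the cycle 3-1-8-10-7-6-0-2-5-3 are not bridges since each lies on that cycle.
But removing 1 - 9 disconnects 1 from 9; removing 4 - 6 disconnects 4 from 6 — these are bridges.
That makes 2 bridges.

2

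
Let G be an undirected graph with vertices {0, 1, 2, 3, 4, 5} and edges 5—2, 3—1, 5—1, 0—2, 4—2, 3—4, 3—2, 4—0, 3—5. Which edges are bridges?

The edges on the cycle 3-5-1-3 are not bridges since each lies on that cycle.
Every edge lies on some cycle, so there are no bridges.

none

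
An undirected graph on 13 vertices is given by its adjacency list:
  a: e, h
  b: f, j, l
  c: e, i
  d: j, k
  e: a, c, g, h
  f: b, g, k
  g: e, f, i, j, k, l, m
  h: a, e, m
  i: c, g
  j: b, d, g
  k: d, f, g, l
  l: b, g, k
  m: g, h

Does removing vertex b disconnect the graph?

No

Deleting b leaves 1 component (was 1) (its neighbors f, j, l remain connected to each other), so b is not a cut vertex.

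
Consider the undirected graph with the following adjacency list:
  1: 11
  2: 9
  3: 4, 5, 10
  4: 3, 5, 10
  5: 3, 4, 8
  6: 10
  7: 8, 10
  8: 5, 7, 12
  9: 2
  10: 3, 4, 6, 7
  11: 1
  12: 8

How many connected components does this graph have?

Starting from 2 we can reach 2, 9. That is one component of size 2.
Starting from 1 we can reach 1, 11. That is one component of size 2.
Starting from 3 we can reach 3, 4, 5, 6, 7, 8, 10, 12. That is one component of size 8.
Total: 3 components.

3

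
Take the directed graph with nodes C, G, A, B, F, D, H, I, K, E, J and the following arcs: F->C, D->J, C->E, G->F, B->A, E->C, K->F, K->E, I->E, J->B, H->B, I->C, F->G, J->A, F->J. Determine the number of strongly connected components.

9

{F, G} are all mutually reachable — one SCC of size 2.
{C, E} are all mutually reachable — one SCC of size 2.
{K} is an SCC by itself.
{I} is an SCC by itself.
{B} is an SCC by itself.
(and 4 more singleton SCCs)
That gives 9 strongly connected components.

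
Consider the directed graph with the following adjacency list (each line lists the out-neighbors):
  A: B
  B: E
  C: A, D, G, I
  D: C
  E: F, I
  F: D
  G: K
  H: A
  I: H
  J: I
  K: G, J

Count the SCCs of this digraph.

{A, B, C, D, E, F, G, H, I, J, K} are all mutually reachable — one SCC of size 11.
That gives 1 strongly connected component.

1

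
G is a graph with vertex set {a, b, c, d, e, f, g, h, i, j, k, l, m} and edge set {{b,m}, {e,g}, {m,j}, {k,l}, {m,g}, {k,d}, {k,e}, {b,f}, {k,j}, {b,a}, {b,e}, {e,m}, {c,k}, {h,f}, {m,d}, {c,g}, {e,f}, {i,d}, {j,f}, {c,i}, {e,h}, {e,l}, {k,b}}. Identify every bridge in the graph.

The edges on the cycle e-m-g-e are not bridges since each lies on that cycle.
But removing a–b disconnects a from b — this is a bridge.

a-b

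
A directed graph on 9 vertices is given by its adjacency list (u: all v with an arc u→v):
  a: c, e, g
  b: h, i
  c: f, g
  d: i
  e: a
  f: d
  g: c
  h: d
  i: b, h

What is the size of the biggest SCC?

{b, d, h, i} are all mutually reachable — one SCC of size 4.
{c, g} are all mutually reachable — one SCC of size 2.
{a, e} are all mutually reachable — one SCC of size 2.
{f} is an SCC by itself.
The largest has 4 vertices.

4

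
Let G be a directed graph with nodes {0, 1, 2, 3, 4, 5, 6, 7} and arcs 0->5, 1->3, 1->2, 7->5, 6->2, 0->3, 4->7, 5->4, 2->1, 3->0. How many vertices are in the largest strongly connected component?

3

{4, 5, 7} are all mutually reachable — one SCC of size 3.
{1, 2} are all mutually reachable — one SCC of size 2.
{0, 3} are all mutually reachable — one SCC of size 2.
{6} is an SCC by itself.
The largest has 3 vertices.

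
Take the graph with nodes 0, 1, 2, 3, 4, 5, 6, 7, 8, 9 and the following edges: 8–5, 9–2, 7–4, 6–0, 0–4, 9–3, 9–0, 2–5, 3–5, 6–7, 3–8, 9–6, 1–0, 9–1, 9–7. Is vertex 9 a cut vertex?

Deleting 9 raises the number of components from 1 to 2, so 9 is a cut vertex.

Yes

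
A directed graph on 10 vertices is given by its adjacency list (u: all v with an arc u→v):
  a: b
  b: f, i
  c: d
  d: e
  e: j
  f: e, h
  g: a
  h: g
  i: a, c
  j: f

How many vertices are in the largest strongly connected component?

10

{a, b, c, d, e, f, g, h, i, j} are all mutually reachable — one SCC of size 10.
The largest has 10 vertices.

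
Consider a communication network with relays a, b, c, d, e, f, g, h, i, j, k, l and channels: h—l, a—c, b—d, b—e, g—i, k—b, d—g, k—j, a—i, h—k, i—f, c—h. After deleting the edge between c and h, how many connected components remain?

1

c and h are still connected via c-a-i-g-d-b-k-h, so the component count stays at 1.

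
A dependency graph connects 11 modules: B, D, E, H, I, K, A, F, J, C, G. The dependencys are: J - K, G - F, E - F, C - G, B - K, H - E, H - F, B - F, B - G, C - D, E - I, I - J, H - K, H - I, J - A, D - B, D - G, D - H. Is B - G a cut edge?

After removing B - G, the path B-D-G still connects them, so the edge is not a bridge.

No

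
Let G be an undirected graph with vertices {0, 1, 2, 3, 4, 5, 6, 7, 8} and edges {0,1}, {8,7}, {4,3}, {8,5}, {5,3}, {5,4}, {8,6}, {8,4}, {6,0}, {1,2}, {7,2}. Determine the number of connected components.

Starting from 0 we can reach 0, 1, 2, 3, 4, 5, 6, 7, 8. That is one component of size 9.
Total: 1 component.

1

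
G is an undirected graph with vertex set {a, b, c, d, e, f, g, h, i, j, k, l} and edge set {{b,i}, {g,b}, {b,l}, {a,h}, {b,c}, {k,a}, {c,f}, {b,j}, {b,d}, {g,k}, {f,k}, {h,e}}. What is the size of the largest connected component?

Starting from a we can reach a, b, c, d, e, f, g, h, i, j, k, l. That is one component of size 12.
The largest has 12 vertices.

12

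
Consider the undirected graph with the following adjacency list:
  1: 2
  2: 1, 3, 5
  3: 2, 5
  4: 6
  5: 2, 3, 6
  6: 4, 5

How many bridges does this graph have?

The edges on the cycle 2-5-3-2 are not bridges since each lies on that cycle.
But removing 6-4 disconnects 6 from 4; removing 5-6 disconnects 5 from 6; removing 2-1 disconnects 2 from 1 — these are bridges.
That makes 3 bridges.

3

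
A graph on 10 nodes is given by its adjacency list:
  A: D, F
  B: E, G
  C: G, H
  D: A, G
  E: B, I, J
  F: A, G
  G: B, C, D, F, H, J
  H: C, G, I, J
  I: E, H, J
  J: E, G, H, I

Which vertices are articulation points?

G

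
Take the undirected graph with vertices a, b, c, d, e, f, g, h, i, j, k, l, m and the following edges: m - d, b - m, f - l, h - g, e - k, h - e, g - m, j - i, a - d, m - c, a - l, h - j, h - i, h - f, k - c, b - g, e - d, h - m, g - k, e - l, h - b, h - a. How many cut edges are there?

0

The edges on the cycle h-j-i-h are not bridges since each lies on that cycle.
Every edge lies on some cycle, so there are no bridges.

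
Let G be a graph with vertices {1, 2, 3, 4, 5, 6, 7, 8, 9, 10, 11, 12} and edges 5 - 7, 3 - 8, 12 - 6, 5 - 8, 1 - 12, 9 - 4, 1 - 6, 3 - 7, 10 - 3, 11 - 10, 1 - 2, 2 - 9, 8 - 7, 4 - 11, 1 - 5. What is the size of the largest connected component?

Starting from 1 we can reach 1, 2, 3, 4, 5, 6, 7, 8, 9, 10, 11, 12. That is one component of size 12.
The largest has 12 vertices.

12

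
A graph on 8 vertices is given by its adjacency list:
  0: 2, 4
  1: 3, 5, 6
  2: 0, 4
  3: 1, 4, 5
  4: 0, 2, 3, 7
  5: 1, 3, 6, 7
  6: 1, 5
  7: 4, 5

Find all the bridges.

none

The edges on the cycle 4-0-2-4 are not bridges since each lies on that cycle.
Every edge lies on some cycle, so there are no bridges.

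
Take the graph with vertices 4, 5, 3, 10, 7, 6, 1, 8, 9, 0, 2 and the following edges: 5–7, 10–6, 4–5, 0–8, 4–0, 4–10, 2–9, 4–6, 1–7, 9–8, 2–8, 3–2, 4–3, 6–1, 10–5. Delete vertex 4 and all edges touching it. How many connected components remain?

2

With 4 gone, the remaining components are: {0, 2, 3, 8, 9}; {1, 5, 6, 7, 10}.
That is 2 components.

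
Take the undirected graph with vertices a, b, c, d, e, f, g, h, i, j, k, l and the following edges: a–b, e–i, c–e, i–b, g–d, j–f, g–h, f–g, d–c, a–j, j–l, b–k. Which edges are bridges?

b-k, g-h, j-l

The edges on the cycle a-j-f-g-d-c-e-i-b-a are not bridges since each lies on that cycle.
But removing b–k disconnects b from k; removing j–l disconnects j from l; removing h–g disconnects h from g — these are bridges.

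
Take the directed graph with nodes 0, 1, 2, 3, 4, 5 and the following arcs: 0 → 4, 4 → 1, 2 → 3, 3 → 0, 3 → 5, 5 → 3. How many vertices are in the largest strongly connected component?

{3, 5} are all mutually reachable — one SCC of size 2.
{0} is an SCC by itself.
{2} is an SCC by itself.
{1} is an SCC by itself.
{4} is an SCC by itself.
The largest has 2 vertices.

2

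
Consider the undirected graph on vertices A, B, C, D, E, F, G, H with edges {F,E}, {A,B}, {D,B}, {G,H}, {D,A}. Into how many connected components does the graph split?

4

C is isolated — a component by itself.
Starting from E we can reach E, F. That is one component of size 2.
Starting from G we can reach G, H. That is one component of size 2.
Starting from A we can reach A, B, D. That is one component of size 3.
Total: 4 components.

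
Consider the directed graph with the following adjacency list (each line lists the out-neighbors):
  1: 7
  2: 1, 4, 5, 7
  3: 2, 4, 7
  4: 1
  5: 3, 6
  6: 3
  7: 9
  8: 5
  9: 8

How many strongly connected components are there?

1

{1, 2, 3, 4, 5, 6, 7, 8, 9} are all mutually reachable — one SCC of size 9.
That gives 1 strongly connected component.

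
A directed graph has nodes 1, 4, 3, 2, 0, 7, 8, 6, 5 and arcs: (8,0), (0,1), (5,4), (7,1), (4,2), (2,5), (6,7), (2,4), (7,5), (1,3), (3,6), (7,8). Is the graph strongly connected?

No

There is no directed path from 5 to 7, so the graph is not strongly connected.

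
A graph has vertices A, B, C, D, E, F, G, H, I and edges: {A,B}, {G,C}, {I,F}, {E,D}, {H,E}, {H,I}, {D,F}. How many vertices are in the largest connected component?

Starting from A we can reach A, B. That is one component of size 2.
Starting from C we can reach C, G. That is one component of size 2.
Starting from D we can reach D, E, F, H, I. That is one component of size 5.
The largest has 5 vertices.

5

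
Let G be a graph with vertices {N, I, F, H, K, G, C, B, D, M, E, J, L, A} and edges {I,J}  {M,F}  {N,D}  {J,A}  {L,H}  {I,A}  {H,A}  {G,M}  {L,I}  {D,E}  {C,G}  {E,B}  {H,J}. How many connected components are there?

4

K is isolated — a component by itself.
Starting from C we can reach C, F, G, M. That is one component of size 4.
Starting from B we can reach B, D, E, N. That is one component of size 4.
Starting from A we can reach A, H, I, J, L. That is one component of size 5.
Total: 4 components.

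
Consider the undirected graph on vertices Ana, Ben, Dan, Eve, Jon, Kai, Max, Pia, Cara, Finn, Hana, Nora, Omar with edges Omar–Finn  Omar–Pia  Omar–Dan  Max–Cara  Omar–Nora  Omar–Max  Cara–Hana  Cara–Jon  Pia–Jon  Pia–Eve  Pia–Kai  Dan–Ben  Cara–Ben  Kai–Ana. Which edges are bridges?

The edges on the cycle Omar-Pia-Jon-Cara-Max-Omar are not bridges since each lies on that cycle.
But removing Kai–Pia disconnects Kai from Pia; removing Cara–Hana disconnects Cara from Hana; removing Finn–Omar disconnects Finn from Omar; removing Eve–Pia disconnects Eve from Pia — these are bridges.
In total 6 edges are bridges.

Ana-Kai, Cara-Hana, Eve-Pia, Finn-Omar, Kai-Pia, Nora-Omar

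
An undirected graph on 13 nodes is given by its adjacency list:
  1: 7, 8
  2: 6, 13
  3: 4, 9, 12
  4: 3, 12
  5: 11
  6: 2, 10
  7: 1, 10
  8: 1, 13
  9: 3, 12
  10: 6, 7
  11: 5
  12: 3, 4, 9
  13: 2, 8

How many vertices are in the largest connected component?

7

Starting from 5 we can reach 5, 11. That is one component of size 2.
Starting from 3 we can reach 3, 4, 9, 12. That is one component of size 4.
Starting from 1 we can reach 1, 2, 6, 7, 8, 10, 13. That is one component of size 7.
The largest has 7 vertices.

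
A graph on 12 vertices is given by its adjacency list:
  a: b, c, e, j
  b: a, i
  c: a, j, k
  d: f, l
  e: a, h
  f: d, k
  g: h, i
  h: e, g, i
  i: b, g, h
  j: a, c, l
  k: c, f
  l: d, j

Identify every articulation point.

a

Removing a increases the component count from 1 to 2, so a is a cut vertex.
By contrast removing l leaves 1 component; it is not a cut vertex. No other vertex is a cut vertex either.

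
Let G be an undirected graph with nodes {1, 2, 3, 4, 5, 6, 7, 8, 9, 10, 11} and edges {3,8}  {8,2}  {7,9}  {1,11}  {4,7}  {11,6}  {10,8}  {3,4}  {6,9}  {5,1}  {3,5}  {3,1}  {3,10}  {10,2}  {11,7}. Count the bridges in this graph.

0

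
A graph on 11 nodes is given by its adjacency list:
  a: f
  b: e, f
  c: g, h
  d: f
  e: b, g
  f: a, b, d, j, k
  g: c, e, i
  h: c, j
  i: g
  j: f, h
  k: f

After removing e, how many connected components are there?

1

With e gone, the remaining components are: {a, b, c, d, f, g, h, i, j, k}.
That is 1 component.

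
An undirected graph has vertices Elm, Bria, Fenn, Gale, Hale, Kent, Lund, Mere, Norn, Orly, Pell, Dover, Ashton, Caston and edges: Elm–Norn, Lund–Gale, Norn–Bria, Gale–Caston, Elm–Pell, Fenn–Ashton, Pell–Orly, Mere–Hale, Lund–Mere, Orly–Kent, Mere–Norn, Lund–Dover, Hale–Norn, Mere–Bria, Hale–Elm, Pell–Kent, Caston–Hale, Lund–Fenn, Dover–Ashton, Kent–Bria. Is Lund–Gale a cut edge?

No

After removing Lund–Gale, the path Lund-Mere-Hale-Caston-Gale still connects them, so the edge is not a bridge.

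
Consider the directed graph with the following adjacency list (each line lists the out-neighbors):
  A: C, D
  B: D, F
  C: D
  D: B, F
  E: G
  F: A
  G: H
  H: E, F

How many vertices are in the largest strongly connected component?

{A, B, C, D, F} are all mutually reachable — one SCC of size 5.
{E, G, H} are all mutually reachable — one SCC of size 3.
The largest has 5 vertices.

5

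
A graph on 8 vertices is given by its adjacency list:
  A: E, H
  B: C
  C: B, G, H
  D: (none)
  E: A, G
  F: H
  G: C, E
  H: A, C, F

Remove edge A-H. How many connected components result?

2

A and H are still connected via A-E-G-C-H, so the component count stays at 2.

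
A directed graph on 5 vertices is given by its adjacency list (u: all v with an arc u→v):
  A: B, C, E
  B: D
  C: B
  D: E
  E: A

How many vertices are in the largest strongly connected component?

{A, B, C, D, E} are all mutually reachable — one SCC of size 5.
The largest has 5 vertices.

5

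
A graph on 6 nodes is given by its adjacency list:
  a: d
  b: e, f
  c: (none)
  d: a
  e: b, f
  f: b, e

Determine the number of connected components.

c is isolated — a component by itself.
Starting from a we can reach a, d. That is one component of size 2.
Starting from b we can reach b, e, f. That is one component of size 3.
Total: 3 components.

3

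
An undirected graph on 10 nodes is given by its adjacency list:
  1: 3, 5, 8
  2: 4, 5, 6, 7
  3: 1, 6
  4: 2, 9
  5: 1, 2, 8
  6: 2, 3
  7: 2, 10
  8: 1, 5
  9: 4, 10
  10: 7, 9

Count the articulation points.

1

Removing 2 increases the component count from 1 to 2, so 2 is a cut vertex.
By contrast removing 7 leaves 1 component; it is not a cut vertex. No other vertex is a cut vertex either.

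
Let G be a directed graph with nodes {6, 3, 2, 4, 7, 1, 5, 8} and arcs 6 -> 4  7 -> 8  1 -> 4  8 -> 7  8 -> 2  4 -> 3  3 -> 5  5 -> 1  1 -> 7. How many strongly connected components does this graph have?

4

{1, 3, 4, 5} are all mutually reachable — one SCC of size 4.
{7, 8} are all mutually reachable — one SCC of size 2.
{2} is an SCC by itself.
{6} is an SCC by itself.
That gives 4 strongly connected components.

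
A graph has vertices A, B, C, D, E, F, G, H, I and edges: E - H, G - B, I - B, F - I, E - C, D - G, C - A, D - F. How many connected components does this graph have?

2

Starting from A we can reach A, C, E, H. That is one component of size 4.
Starting from B we can reach B, D, F, G, I. That is one component of size 5.
Total: 2 components.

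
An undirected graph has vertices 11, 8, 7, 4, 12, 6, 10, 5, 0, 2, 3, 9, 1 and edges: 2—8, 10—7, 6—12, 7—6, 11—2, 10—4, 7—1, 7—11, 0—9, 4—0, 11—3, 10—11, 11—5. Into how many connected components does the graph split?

1

Starting from 0 we can reach 0, 1, 2, 3, 4, 5, 6, 7, 8, 9, 10, 11, 12. That is one component of size 13.
Total: 1 component.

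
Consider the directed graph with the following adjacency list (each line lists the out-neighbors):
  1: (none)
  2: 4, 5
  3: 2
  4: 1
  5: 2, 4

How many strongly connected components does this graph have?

{2, 5} are all mutually reachable — one SCC of size 2.
{3} is an SCC by itself.
{4} is an SCC by itself.
{1} is an SCC by itself.
That gives 4 strongly connected components.

4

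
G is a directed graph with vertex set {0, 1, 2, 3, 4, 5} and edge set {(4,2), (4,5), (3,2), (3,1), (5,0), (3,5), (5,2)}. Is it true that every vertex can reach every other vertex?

There is no directed path from 3 to 4, so the graph is not strongly connected.

No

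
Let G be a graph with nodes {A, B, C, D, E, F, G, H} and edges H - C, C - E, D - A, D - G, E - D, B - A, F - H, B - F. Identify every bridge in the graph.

D-G

The edges on the cycle B-F-H-C-E-D-A-B are not bridges since each lies on that cycle.
But removing D - G disconnects D from G — this is a bridge.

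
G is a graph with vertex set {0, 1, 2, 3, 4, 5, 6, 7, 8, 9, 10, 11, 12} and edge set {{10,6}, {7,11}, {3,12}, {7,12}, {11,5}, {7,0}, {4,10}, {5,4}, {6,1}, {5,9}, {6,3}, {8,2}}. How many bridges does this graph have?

4

The edges on the cycle 7-11-5-4-10-6-3-12-7 are not bridges since each lies on that cycle.
But removing 1-6 disconnects 1 from 6; removing 9-5 disconnects 9 from 5; removing 8-2 disconnects 8 from 2; removing 7-0 disconnects 7 from 0 — these are bridges.
That makes 4 bridges.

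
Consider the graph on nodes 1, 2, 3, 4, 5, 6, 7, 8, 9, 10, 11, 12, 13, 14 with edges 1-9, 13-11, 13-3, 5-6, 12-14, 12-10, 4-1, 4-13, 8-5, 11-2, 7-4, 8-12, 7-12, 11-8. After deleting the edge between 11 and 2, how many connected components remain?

2

Before removal there is 1 component.
11-2 is a bridge — removing it separates 11's side from 2's side.
After removal: 2 components.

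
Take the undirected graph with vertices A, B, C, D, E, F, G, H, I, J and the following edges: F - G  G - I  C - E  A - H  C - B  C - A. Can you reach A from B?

Yes

From B we can reach A, B, C, E, H, which includes A.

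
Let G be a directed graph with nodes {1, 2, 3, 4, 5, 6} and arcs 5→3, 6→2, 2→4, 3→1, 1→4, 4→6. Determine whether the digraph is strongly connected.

No

There is no directed path from 4 to 3, so the graph is not strongly connected.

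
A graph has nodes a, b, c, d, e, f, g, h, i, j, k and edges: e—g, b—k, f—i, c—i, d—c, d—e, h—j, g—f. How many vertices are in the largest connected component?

6

a is isolated — a component by itself.
Starting from b we can reach b, k. That is one component of size 2.
Starting from h we can reach h, j. That is one component of size 2.
Starting from c we can reach c, d, e, f, g, i. That is one component of size 6.
The largest has 6 vertices.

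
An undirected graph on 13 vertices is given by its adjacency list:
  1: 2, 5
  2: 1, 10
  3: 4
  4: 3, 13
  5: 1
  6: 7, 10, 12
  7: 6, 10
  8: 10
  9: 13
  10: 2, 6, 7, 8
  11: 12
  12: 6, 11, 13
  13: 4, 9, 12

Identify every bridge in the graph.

1-2, 1-5, 10-2, 10-8, 11-12, 12-13, 12-6, 13-4, 13-9, 3-4

The edges on the cycle 10-7-6-10 are not bridges since each lies on that cycle.
But removing 12-11 disconnects 12 from 11; removing 4-3 disconnects 4 from 3; removing 6-12 disconnects 6 from 12; removing 12-13 disconnects 12 from 13 — these are bridges.
In total 10 edges are bridges.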